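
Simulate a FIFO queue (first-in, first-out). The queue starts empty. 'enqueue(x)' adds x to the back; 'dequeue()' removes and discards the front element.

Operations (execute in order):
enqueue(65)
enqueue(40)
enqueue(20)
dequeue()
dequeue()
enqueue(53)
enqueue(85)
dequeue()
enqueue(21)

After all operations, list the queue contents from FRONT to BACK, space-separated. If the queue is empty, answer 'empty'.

enqueue(65): [65]
enqueue(40): [65, 40]
enqueue(20): [65, 40, 20]
dequeue(): [40, 20]
dequeue(): [20]
enqueue(53): [20, 53]
enqueue(85): [20, 53, 85]
dequeue(): [53, 85]
enqueue(21): [53, 85, 21]

Answer: 53 85 21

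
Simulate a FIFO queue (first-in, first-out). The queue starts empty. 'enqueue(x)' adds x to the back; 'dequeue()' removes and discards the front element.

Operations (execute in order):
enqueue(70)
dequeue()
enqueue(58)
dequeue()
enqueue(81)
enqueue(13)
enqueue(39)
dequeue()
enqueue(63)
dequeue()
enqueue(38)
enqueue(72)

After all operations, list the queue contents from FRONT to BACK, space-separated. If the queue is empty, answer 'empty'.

enqueue(70): [70]
dequeue(): []
enqueue(58): [58]
dequeue(): []
enqueue(81): [81]
enqueue(13): [81, 13]
enqueue(39): [81, 13, 39]
dequeue(): [13, 39]
enqueue(63): [13, 39, 63]
dequeue(): [39, 63]
enqueue(38): [39, 63, 38]
enqueue(72): [39, 63, 38, 72]

Answer: 39 63 38 72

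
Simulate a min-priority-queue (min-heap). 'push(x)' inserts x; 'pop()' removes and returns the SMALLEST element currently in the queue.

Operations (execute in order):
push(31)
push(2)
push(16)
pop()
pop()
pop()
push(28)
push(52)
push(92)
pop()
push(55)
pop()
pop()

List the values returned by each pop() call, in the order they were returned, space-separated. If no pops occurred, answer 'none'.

push(31): heap contents = [31]
push(2): heap contents = [2, 31]
push(16): heap contents = [2, 16, 31]
pop() → 2: heap contents = [16, 31]
pop() → 16: heap contents = [31]
pop() → 31: heap contents = []
push(28): heap contents = [28]
push(52): heap contents = [28, 52]
push(92): heap contents = [28, 52, 92]
pop() → 28: heap contents = [52, 92]
push(55): heap contents = [52, 55, 92]
pop() → 52: heap contents = [55, 92]
pop() → 55: heap contents = [92]

Answer: 2 16 31 28 52 55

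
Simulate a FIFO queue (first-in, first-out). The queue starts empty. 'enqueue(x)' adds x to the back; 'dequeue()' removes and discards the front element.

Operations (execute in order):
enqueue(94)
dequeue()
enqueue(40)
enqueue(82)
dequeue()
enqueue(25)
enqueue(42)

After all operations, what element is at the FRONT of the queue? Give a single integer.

enqueue(94): queue = [94]
dequeue(): queue = []
enqueue(40): queue = [40]
enqueue(82): queue = [40, 82]
dequeue(): queue = [82]
enqueue(25): queue = [82, 25]
enqueue(42): queue = [82, 25, 42]

Answer: 82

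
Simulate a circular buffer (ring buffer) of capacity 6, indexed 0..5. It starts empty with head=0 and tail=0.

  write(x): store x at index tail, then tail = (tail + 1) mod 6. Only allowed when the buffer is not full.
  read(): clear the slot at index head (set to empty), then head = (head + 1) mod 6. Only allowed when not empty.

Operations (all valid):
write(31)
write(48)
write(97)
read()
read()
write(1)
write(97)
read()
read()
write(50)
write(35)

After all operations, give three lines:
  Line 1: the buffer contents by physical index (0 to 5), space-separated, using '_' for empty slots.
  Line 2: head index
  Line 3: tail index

Answer: 35 _ _ _ 97 50
4
1

Derivation:
write(31): buf=[31 _ _ _ _ _], head=0, tail=1, size=1
write(48): buf=[31 48 _ _ _ _], head=0, tail=2, size=2
write(97): buf=[31 48 97 _ _ _], head=0, tail=3, size=3
read(): buf=[_ 48 97 _ _ _], head=1, tail=3, size=2
read(): buf=[_ _ 97 _ _ _], head=2, tail=3, size=1
write(1): buf=[_ _ 97 1 _ _], head=2, tail=4, size=2
write(97): buf=[_ _ 97 1 97 _], head=2, tail=5, size=3
read(): buf=[_ _ _ 1 97 _], head=3, tail=5, size=2
read(): buf=[_ _ _ _ 97 _], head=4, tail=5, size=1
write(50): buf=[_ _ _ _ 97 50], head=4, tail=0, size=2
write(35): buf=[35 _ _ _ 97 50], head=4, tail=1, size=3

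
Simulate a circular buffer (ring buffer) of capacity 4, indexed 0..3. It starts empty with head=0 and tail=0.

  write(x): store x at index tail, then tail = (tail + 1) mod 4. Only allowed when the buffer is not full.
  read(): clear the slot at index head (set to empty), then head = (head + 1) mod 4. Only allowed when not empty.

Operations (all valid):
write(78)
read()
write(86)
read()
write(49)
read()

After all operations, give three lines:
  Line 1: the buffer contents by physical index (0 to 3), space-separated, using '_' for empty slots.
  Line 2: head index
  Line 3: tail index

Answer: _ _ _ _
3
3

Derivation:
write(78): buf=[78 _ _ _], head=0, tail=1, size=1
read(): buf=[_ _ _ _], head=1, tail=1, size=0
write(86): buf=[_ 86 _ _], head=1, tail=2, size=1
read(): buf=[_ _ _ _], head=2, tail=2, size=0
write(49): buf=[_ _ 49 _], head=2, tail=3, size=1
read(): buf=[_ _ _ _], head=3, tail=3, size=0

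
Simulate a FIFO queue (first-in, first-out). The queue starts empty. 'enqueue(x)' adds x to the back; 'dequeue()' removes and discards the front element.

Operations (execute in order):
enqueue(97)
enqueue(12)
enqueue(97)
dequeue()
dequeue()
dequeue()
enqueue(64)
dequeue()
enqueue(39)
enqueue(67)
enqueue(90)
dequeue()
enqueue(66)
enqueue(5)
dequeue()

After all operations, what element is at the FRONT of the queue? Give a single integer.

enqueue(97): queue = [97]
enqueue(12): queue = [97, 12]
enqueue(97): queue = [97, 12, 97]
dequeue(): queue = [12, 97]
dequeue(): queue = [97]
dequeue(): queue = []
enqueue(64): queue = [64]
dequeue(): queue = []
enqueue(39): queue = [39]
enqueue(67): queue = [39, 67]
enqueue(90): queue = [39, 67, 90]
dequeue(): queue = [67, 90]
enqueue(66): queue = [67, 90, 66]
enqueue(5): queue = [67, 90, 66, 5]
dequeue(): queue = [90, 66, 5]

Answer: 90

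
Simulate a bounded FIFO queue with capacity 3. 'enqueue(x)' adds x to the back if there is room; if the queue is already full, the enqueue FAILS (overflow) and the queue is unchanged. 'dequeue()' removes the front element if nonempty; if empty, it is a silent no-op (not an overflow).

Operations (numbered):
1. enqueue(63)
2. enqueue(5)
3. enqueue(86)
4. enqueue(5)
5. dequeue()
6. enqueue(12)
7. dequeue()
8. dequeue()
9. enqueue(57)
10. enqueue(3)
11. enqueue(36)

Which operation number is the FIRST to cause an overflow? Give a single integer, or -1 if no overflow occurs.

Answer: 4

Derivation:
1. enqueue(63): size=1
2. enqueue(5): size=2
3. enqueue(86): size=3
4. enqueue(5): size=3=cap → OVERFLOW (fail)
5. dequeue(): size=2
6. enqueue(12): size=3
7. dequeue(): size=2
8. dequeue(): size=1
9. enqueue(57): size=2
10. enqueue(3): size=3
11. enqueue(36): size=3=cap → OVERFLOW (fail)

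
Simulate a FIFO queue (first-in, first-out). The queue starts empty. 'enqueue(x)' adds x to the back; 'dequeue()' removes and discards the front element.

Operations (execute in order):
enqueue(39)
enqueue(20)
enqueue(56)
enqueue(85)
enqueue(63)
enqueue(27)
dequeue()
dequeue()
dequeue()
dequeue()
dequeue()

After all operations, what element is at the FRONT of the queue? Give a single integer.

Answer: 27

Derivation:
enqueue(39): queue = [39]
enqueue(20): queue = [39, 20]
enqueue(56): queue = [39, 20, 56]
enqueue(85): queue = [39, 20, 56, 85]
enqueue(63): queue = [39, 20, 56, 85, 63]
enqueue(27): queue = [39, 20, 56, 85, 63, 27]
dequeue(): queue = [20, 56, 85, 63, 27]
dequeue(): queue = [56, 85, 63, 27]
dequeue(): queue = [85, 63, 27]
dequeue(): queue = [63, 27]
dequeue(): queue = [27]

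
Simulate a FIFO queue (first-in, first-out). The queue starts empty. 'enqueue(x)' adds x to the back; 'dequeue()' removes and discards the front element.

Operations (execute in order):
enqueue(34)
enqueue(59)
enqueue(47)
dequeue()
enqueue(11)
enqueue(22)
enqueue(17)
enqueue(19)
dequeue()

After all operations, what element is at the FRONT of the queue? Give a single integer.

Answer: 47

Derivation:
enqueue(34): queue = [34]
enqueue(59): queue = [34, 59]
enqueue(47): queue = [34, 59, 47]
dequeue(): queue = [59, 47]
enqueue(11): queue = [59, 47, 11]
enqueue(22): queue = [59, 47, 11, 22]
enqueue(17): queue = [59, 47, 11, 22, 17]
enqueue(19): queue = [59, 47, 11, 22, 17, 19]
dequeue(): queue = [47, 11, 22, 17, 19]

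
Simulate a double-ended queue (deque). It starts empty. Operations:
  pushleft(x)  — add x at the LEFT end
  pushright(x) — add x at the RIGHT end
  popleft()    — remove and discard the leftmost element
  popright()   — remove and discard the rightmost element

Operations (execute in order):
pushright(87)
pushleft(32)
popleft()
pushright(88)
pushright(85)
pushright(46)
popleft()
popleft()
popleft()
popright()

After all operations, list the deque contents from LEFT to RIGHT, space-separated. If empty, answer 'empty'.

Answer: empty

Derivation:
pushright(87): [87]
pushleft(32): [32, 87]
popleft(): [87]
pushright(88): [87, 88]
pushright(85): [87, 88, 85]
pushright(46): [87, 88, 85, 46]
popleft(): [88, 85, 46]
popleft(): [85, 46]
popleft(): [46]
popright(): []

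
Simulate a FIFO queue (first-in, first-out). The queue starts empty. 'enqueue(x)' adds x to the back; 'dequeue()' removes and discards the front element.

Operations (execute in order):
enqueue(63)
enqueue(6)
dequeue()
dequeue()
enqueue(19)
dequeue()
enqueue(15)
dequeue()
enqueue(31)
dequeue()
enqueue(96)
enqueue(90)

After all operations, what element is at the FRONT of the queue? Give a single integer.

Answer: 96

Derivation:
enqueue(63): queue = [63]
enqueue(6): queue = [63, 6]
dequeue(): queue = [6]
dequeue(): queue = []
enqueue(19): queue = [19]
dequeue(): queue = []
enqueue(15): queue = [15]
dequeue(): queue = []
enqueue(31): queue = [31]
dequeue(): queue = []
enqueue(96): queue = [96]
enqueue(90): queue = [96, 90]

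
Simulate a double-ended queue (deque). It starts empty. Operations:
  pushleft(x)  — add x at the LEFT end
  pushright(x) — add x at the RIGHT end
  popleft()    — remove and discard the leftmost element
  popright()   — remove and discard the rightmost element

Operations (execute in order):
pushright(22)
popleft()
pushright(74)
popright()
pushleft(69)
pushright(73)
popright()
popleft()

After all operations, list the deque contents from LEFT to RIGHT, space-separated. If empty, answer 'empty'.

Answer: empty

Derivation:
pushright(22): [22]
popleft(): []
pushright(74): [74]
popright(): []
pushleft(69): [69]
pushright(73): [69, 73]
popright(): [69]
popleft(): []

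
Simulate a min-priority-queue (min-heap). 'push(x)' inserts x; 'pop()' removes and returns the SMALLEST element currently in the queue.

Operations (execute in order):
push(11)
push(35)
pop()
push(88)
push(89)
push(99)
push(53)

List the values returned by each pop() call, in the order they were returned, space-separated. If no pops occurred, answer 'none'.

Answer: 11

Derivation:
push(11): heap contents = [11]
push(35): heap contents = [11, 35]
pop() → 11: heap contents = [35]
push(88): heap contents = [35, 88]
push(89): heap contents = [35, 88, 89]
push(99): heap contents = [35, 88, 89, 99]
push(53): heap contents = [35, 53, 88, 89, 99]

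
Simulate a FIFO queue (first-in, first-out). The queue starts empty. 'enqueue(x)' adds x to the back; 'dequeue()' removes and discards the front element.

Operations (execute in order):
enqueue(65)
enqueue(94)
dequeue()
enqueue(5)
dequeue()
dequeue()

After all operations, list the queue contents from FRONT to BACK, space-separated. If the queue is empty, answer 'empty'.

Answer: empty

Derivation:
enqueue(65): [65]
enqueue(94): [65, 94]
dequeue(): [94]
enqueue(5): [94, 5]
dequeue(): [5]
dequeue(): []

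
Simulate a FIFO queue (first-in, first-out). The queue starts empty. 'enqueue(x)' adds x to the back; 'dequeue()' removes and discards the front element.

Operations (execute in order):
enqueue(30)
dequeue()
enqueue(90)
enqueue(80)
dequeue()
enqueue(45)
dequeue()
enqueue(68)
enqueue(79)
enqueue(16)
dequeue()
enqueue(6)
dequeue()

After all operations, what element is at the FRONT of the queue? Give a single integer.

enqueue(30): queue = [30]
dequeue(): queue = []
enqueue(90): queue = [90]
enqueue(80): queue = [90, 80]
dequeue(): queue = [80]
enqueue(45): queue = [80, 45]
dequeue(): queue = [45]
enqueue(68): queue = [45, 68]
enqueue(79): queue = [45, 68, 79]
enqueue(16): queue = [45, 68, 79, 16]
dequeue(): queue = [68, 79, 16]
enqueue(6): queue = [68, 79, 16, 6]
dequeue(): queue = [79, 16, 6]

Answer: 79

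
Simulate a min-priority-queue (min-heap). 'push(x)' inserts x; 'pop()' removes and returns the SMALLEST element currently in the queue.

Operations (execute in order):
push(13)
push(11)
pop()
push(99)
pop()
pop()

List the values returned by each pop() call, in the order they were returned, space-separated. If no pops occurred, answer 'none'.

push(13): heap contents = [13]
push(11): heap contents = [11, 13]
pop() → 11: heap contents = [13]
push(99): heap contents = [13, 99]
pop() → 13: heap contents = [99]
pop() → 99: heap contents = []

Answer: 11 13 99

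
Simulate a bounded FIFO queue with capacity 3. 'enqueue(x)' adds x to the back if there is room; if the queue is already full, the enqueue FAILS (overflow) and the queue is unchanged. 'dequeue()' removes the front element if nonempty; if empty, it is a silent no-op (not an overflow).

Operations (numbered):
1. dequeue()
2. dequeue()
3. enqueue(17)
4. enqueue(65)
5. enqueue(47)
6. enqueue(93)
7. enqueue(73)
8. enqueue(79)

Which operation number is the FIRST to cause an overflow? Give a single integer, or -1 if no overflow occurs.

Answer: 6

Derivation:
1. dequeue(): empty, no-op, size=0
2. dequeue(): empty, no-op, size=0
3. enqueue(17): size=1
4. enqueue(65): size=2
5. enqueue(47): size=3
6. enqueue(93): size=3=cap → OVERFLOW (fail)
7. enqueue(73): size=3=cap → OVERFLOW (fail)
8. enqueue(79): size=3=cap → OVERFLOW (fail)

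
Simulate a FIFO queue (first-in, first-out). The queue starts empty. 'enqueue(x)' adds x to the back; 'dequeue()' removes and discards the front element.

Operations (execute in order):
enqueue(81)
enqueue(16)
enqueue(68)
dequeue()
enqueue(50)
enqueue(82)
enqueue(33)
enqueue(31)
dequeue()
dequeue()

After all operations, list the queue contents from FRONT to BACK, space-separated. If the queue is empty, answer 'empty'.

Answer: 50 82 33 31

Derivation:
enqueue(81): [81]
enqueue(16): [81, 16]
enqueue(68): [81, 16, 68]
dequeue(): [16, 68]
enqueue(50): [16, 68, 50]
enqueue(82): [16, 68, 50, 82]
enqueue(33): [16, 68, 50, 82, 33]
enqueue(31): [16, 68, 50, 82, 33, 31]
dequeue(): [68, 50, 82, 33, 31]
dequeue(): [50, 82, 33, 31]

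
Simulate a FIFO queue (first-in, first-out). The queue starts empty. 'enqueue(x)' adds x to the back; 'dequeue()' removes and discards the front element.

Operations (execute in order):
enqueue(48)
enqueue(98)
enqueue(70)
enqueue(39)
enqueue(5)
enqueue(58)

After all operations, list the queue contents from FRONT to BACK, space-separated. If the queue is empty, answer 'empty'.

Answer: 48 98 70 39 5 58

Derivation:
enqueue(48): [48]
enqueue(98): [48, 98]
enqueue(70): [48, 98, 70]
enqueue(39): [48, 98, 70, 39]
enqueue(5): [48, 98, 70, 39, 5]
enqueue(58): [48, 98, 70, 39, 5, 58]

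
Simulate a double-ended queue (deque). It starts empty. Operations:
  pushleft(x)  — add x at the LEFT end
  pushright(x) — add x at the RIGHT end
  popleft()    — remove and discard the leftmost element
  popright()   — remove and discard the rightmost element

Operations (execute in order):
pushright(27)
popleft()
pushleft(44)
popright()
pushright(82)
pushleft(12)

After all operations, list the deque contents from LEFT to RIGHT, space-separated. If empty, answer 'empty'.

Answer: 12 82

Derivation:
pushright(27): [27]
popleft(): []
pushleft(44): [44]
popright(): []
pushright(82): [82]
pushleft(12): [12, 82]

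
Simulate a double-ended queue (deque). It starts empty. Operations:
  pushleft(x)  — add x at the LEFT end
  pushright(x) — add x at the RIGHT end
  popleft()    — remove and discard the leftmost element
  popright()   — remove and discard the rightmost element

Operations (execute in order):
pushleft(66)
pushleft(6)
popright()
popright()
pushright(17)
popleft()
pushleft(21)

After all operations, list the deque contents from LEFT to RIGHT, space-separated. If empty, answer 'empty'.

pushleft(66): [66]
pushleft(6): [6, 66]
popright(): [6]
popright(): []
pushright(17): [17]
popleft(): []
pushleft(21): [21]

Answer: 21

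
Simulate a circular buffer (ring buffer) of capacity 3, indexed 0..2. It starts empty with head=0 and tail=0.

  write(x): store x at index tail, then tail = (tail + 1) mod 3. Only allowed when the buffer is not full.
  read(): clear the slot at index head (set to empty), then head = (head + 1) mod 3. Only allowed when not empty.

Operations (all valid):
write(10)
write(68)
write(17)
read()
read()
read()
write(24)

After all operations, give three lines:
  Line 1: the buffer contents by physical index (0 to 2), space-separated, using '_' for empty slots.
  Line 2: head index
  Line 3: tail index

write(10): buf=[10 _ _], head=0, tail=1, size=1
write(68): buf=[10 68 _], head=0, tail=2, size=2
write(17): buf=[10 68 17], head=0, tail=0, size=3
read(): buf=[_ 68 17], head=1, tail=0, size=2
read(): buf=[_ _ 17], head=2, tail=0, size=1
read(): buf=[_ _ _], head=0, tail=0, size=0
write(24): buf=[24 _ _], head=0, tail=1, size=1

Answer: 24 _ _
0
1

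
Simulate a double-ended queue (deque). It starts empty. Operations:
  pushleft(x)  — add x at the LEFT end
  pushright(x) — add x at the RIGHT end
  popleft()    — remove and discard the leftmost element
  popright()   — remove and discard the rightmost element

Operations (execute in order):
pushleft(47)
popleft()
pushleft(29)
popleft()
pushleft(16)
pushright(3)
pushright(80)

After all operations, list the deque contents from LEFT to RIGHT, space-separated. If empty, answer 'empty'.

Answer: 16 3 80

Derivation:
pushleft(47): [47]
popleft(): []
pushleft(29): [29]
popleft(): []
pushleft(16): [16]
pushright(3): [16, 3]
pushright(80): [16, 3, 80]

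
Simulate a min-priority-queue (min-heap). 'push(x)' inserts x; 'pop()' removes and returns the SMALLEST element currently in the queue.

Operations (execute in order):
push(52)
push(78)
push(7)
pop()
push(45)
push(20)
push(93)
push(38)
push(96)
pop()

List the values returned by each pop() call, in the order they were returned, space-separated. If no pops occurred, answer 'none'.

Answer: 7 20

Derivation:
push(52): heap contents = [52]
push(78): heap contents = [52, 78]
push(7): heap contents = [7, 52, 78]
pop() → 7: heap contents = [52, 78]
push(45): heap contents = [45, 52, 78]
push(20): heap contents = [20, 45, 52, 78]
push(93): heap contents = [20, 45, 52, 78, 93]
push(38): heap contents = [20, 38, 45, 52, 78, 93]
push(96): heap contents = [20, 38, 45, 52, 78, 93, 96]
pop() → 20: heap contents = [38, 45, 52, 78, 93, 96]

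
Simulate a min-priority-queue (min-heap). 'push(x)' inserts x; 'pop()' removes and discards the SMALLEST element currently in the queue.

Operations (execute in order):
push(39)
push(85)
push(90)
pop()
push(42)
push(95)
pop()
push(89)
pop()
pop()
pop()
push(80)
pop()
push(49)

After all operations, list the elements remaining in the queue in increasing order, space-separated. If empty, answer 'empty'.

Answer: 49 95

Derivation:
push(39): heap contents = [39]
push(85): heap contents = [39, 85]
push(90): heap contents = [39, 85, 90]
pop() → 39: heap contents = [85, 90]
push(42): heap contents = [42, 85, 90]
push(95): heap contents = [42, 85, 90, 95]
pop() → 42: heap contents = [85, 90, 95]
push(89): heap contents = [85, 89, 90, 95]
pop() → 85: heap contents = [89, 90, 95]
pop() → 89: heap contents = [90, 95]
pop() → 90: heap contents = [95]
push(80): heap contents = [80, 95]
pop() → 80: heap contents = [95]
push(49): heap contents = [49, 95]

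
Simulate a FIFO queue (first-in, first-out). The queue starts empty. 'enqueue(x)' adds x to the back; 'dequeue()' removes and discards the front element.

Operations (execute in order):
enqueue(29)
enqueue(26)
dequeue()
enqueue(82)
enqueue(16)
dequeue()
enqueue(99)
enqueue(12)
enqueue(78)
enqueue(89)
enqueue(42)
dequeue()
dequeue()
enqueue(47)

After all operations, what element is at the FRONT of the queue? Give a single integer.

enqueue(29): queue = [29]
enqueue(26): queue = [29, 26]
dequeue(): queue = [26]
enqueue(82): queue = [26, 82]
enqueue(16): queue = [26, 82, 16]
dequeue(): queue = [82, 16]
enqueue(99): queue = [82, 16, 99]
enqueue(12): queue = [82, 16, 99, 12]
enqueue(78): queue = [82, 16, 99, 12, 78]
enqueue(89): queue = [82, 16, 99, 12, 78, 89]
enqueue(42): queue = [82, 16, 99, 12, 78, 89, 42]
dequeue(): queue = [16, 99, 12, 78, 89, 42]
dequeue(): queue = [99, 12, 78, 89, 42]
enqueue(47): queue = [99, 12, 78, 89, 42, 47]

Answer: 99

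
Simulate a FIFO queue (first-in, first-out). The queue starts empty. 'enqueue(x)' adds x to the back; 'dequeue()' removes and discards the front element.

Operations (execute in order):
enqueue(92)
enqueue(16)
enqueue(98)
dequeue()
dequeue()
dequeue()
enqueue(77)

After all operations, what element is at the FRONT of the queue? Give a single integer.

enqueue(92): queue = [92]
enqueue(16): queue = [92, 16]
enqueue(98): queue = [92, 16, 98]
dequeue(): queue = [16, 98]
dequeue(): queue = [98]
dequeue(): queue = []
enqueue(77): queue = [77]

Answer: 77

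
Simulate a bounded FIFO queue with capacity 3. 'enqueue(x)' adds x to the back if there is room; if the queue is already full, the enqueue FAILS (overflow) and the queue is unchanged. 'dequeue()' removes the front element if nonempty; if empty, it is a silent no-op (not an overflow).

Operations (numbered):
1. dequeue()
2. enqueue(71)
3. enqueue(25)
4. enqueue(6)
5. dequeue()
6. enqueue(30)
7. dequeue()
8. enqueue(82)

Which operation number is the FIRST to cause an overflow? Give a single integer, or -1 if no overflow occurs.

Answer: -1

Derivation:
1. dequeue(): empty, no-op, size=0
2. enqueue(71): size=1
3. enqueue(25): size=2
4. enqueue(6): size=3
5. dequeue(): size=2
6. enqueue(30): size=3
7. dequeue(): size=2
8. enqueue(82): size=3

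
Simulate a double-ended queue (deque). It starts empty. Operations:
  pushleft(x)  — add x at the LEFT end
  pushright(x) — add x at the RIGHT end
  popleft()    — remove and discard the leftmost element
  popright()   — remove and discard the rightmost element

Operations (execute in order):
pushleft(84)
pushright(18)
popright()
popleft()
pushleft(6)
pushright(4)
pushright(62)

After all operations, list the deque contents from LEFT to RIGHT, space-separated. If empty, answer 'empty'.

Answer: 6 4 62

Derivation:
pushleft(84): [84]
pushright(18): [84, 18]
popright(): [84]
popleft(): []
pushleft(6): [6]
pushright(4): [6, 4]
pushright(62): [6, 4, 62]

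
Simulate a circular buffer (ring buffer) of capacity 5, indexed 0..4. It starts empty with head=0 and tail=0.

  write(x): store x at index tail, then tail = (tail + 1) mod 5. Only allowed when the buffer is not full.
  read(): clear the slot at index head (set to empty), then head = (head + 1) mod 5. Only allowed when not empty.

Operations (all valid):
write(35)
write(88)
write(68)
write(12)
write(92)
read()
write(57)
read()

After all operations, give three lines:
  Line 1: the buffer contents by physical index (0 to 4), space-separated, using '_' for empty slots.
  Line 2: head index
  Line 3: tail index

write(35): buf=[35 _ _ _ _], head=0, tail=1, size=1
write(88): buf=[35 88 _ _ _], head=0, tail=2, size=2
write(68): buf=[35 88 68 _ _], head=0, tail=3, size=3
write(12): buf=[35 88 68 12 _], head=0, tail=4, size=4
write(92): buf=[35 88 68 12 92], head=0, tail=0, size=5
read(): buf=[_ 88 68 12 92], head=1, tail=0, size=4
write(57): buf=[57 88 68 12 92], head=1, tail=1, size=5
read(): buf=[57 _ 68 12 92], head=2, tail=1, size=4

Answer: 57 _ 68 12 92
2
1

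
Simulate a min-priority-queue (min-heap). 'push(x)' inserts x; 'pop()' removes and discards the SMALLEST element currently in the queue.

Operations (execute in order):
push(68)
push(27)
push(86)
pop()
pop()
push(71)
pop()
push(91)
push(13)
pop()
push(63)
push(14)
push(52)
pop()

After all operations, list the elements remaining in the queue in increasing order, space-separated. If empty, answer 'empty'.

Answer: 52 63 86 91

Derivation:
push(68): heap contents = [68]
push(27): heap contents = [27, 68]
push(86): heap contents = [27, 68, 86]
pop() → 27: heap contents = [68, 86]
pop() → 68: heap contents = [86]
push(71): heap contents = [71, 86]
pop() → 71: heap contents = [86]
push(91): heap contents = [86, 91]
push(13): heap contents = [13, 86, 91]
pop() → 13: heap contents = [86, 91]
push(63): heap contents = [63, 86, 91]
push(14): heap contents = [14, 63, 86, 91]
push(52): heap contents = [14, 52, 63, 86, 91]
pop() → 14: heap contents = [52, 63, 86, 91]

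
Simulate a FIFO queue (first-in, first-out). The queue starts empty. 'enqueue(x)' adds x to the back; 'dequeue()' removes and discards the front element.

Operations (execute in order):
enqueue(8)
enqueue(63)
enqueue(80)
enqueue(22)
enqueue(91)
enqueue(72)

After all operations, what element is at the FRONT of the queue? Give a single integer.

enqueue(8): queue = [8]
enqueue(63): queue = [8, 63]
enqueue(80): queue = [8, 63, 80]
enqueue(22): queue = [8, 63, 80, 22]
enqueue(91): queue = [8, 63, 80, 22, 91]
enqueue(72): queue = [8, 63, 80, 22, 91, 72]

Answer: 8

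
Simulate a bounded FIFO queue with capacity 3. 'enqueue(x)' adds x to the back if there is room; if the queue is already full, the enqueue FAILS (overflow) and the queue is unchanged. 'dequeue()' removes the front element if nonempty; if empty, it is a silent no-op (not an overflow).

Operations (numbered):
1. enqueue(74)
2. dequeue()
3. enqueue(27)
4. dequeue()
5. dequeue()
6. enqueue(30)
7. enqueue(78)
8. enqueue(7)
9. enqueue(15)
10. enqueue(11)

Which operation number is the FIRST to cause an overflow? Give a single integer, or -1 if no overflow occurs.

Answer: 9

Derivation:
1. enqueue(74): size=1
2. dequeue(): size=0
3. enqueue(27): size=1
4. dequeue(): size=0
5. dequeue(): empty, no-op, size=0
6. enqueue(30): size=1
7. enqueue(78): size=2
8. enqueue(7): size=3
9. enqueue(15): size=3=cap → OVERFLOW (fail)
10. enqueue(11): size=3=cap → OVERFLOW (fail)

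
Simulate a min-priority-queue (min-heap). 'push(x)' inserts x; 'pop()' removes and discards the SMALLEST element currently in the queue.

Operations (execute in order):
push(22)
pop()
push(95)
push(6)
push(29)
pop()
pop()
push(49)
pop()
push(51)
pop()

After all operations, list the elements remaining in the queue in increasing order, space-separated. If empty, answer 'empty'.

push(22): heap contents = [22]
pop() → 22: heap contents = []
push(95): heap contents = [95]
push(6): heap contents = [6, 95]
push(29): heap contents = [6, 29, 95]
pop() → 6: heap contents = [29, 95]
pop() → 29: heap contents = [95]
push(49): heap contents = [49, 95]
pop() → 49: heap contents = [95]
push(51): heap contents = [51, 95]
pop() → 51: heap contents = [95]

Answer: 95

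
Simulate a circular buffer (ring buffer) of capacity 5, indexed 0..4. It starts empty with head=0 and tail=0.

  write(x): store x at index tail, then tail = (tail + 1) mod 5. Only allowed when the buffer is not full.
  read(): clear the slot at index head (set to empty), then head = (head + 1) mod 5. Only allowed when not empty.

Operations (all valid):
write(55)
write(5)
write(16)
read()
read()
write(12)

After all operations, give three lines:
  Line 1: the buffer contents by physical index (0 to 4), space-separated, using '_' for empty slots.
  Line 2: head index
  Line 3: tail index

Answer: _ _ 16 12 _
2
4

Derivation:
write(55): buf=[55 _ _ _ _], head=0, tail=1, size=1
write(5): buf=[55 5 _ _ _], head=0, tail=2, size=2
write(16): buf=[55 5 16 _ _], head=0, tail=3, size=3
read(): buf=[_ 5 16 _ _], head=1, tail=3, size=2
read(): buf=[_ _ 16 _ _], head=2, tail=3, size=1
write(12): buf=[_ _ 16 12 _], head=2, tail=4, size=2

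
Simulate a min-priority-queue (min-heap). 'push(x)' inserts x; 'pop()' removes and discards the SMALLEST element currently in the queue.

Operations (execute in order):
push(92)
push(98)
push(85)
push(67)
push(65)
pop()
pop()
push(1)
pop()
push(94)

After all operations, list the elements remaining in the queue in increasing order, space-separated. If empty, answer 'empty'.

Answer: 85 92 94 98

Derivation:
push(92): heap contents = [92]
push(98): heap contents = [92, 98]
push(85): heap contents = [85, 92, 98]
push(67): heap contents = [67, 85, 92, 98]
push(65): heap contents = [65, 67, 85, 92, 98]
pop() → 65: heap contents = [67, 85, 92, 98]
pop() → 67: heap contents = [85, 92, 98]
push(1): heap contents = [1, 85, 92, 98]
pop() → 1: heap contents = [85, 92, 98]
push(94): heap contents = [85, 92, 94, 98]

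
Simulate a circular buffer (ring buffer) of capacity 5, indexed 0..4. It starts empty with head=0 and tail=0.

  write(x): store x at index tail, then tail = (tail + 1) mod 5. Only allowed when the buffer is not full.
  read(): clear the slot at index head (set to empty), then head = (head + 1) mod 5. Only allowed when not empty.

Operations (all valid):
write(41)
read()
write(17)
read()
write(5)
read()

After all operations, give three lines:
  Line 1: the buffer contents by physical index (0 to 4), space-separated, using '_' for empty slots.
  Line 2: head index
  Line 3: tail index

write(41): buf=[41 _ _ _ _], head=0, tail=1, size=1
read(): buf=[_ _ _ _ _], head=1, tail=1, size=0
write(17): buf=[_ 17 _ _ _], head=1, tail=2, size=1
read(): buf=[_ _ _ _ _], head=2, tail=2, size=0
write(5): buf=[_ _ 5 _ _], head=2, tail=3, size=1
read(): buf=[_ _ _ _ _], head=3, tail=3, size=0

Answer: _ _ _ _ _
3
3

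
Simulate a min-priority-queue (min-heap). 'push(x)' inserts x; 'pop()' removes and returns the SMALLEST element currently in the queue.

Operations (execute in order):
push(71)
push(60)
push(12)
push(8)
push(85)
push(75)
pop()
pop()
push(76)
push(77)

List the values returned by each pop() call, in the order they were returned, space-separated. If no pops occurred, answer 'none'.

Answer: 8 12

Derivation:
push(71): heap contents = [71]
push(60): heap contents = [60, 71]
push(12): heap contents = [12, 60, 71]
push(8): heap contents = [8, 12, 60, 71]
push(85): heap contents = [8, 12, 60, 71, 85]
push(75): heap contents = [8, 12, 60, 71, 75, 85]
pop() → 8: heap contents = [12, 60, 71, 75, 85]
pop() → 12: heap contents = [60, 71, 75, 85]
push(76): heap contents = [60, 71, 75, 76, 85]
push(77): heap contents = [60, 71, 75, 76, 77, 85]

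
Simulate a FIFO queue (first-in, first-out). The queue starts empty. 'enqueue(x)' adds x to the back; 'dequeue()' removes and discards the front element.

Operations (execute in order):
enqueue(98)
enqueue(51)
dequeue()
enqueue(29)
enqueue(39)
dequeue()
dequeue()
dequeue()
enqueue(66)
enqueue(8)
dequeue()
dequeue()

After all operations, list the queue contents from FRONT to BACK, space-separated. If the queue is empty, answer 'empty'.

enqueue(98): [98]
enqueue(51): [98, 51]
dequeue(): [51]
enqueue(29): [51, 29]
enqueue(39): [51, 29, 39]
dequeue(): [29, 39]
dequeue(): [39]
dequeue(): []
enqueue(66): [66]
enqueue(8): [66, 8]
dequeue(): [8]
dequeue(): []

Answer: empty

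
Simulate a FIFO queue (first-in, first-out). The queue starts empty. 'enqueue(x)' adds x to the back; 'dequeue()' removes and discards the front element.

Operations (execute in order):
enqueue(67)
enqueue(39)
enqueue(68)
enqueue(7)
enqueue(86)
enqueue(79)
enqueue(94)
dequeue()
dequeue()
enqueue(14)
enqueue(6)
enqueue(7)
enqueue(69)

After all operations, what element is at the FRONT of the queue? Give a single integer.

Answer: 68

Derivation:
enqueue(67): queue = [67]
enqueue(39): queue = [67, 39]
enqueue(68): queue = [67, 39, 68]
enqueue(7): queue = [67, 39, 68, 7]
enqueue(86): queue = [67, 39, 68, 7, 86]
enqueue(79): queue = [67, 39, 68, 7, 86, 79]
enqueue(94): queue = [67, 39, 68, 7, 86, 79, 94]
dequeue(): queue = [39, 68, 7, 86, 79, 94]
dequeue(): queue = [68, 7, 86, 79, 94]
enqueue(14): queue = [68, 7, 86, 79, 94, 14]
enqueue(6): queue = [68, 7, 86, 79, 94, 14, 6]
enqueue(7): queue = [68, 7, 86, 79, 94, 14, 6, 7]
enqueue(69): queue = [68, 7, 86, 79, 94, 14, 6, 7, 69]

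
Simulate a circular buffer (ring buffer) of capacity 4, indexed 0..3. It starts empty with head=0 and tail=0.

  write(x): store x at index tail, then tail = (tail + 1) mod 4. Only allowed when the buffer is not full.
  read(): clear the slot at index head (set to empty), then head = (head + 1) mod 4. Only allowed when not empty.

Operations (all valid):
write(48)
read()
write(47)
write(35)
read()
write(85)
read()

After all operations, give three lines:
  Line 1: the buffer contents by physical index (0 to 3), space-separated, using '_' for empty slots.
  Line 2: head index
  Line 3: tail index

Answer: _ _ _ 85
3
0

Derivation:
write(48): buf=[48 _ _ _], head=0, tail=1, size=1
read(): buf=[_ _ _ _], head=1, tail=1, size=0
write(47): buf=[_ 47 _ _], head=1, tail=2, size=1
write(35): buf=[_ 47 35 _], head=1, tail=3, size=2
read(): buf=[_ _ 35 _], head=2, tail=3, size=1
write(85): buf=[_ _ 35 85], head=2, tail=0, size=2
read(): buf=[_ _ _ 85], head=3, tail=0, size=1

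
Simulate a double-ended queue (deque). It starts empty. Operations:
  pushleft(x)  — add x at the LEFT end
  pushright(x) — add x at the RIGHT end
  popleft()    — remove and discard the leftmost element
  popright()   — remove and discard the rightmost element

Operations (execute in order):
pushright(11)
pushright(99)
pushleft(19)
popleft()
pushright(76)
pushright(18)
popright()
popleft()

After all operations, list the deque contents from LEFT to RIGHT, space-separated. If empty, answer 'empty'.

pushright(11): [11]
pushright(99): [11, 99]
pushleft(19): [19, 11, 99]
popleft(): [11, 99]
pushright(76): [11, 99, 76]
pushright(18): [11, 99, 76, 18]
popright(): [11, 99, 76]
popleft(): [99, 76]

Answer: 99 76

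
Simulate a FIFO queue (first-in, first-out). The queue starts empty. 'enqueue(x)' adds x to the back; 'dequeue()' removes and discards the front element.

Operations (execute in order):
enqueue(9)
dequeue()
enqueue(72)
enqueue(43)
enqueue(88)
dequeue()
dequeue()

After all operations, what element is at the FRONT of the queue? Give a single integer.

enqueue(9): queue = [9]
dequeue(): queue = []
enqueue(72): queue = [72]
enqueue(43): queue = [72, 43]
enqueue(88): queue = [72, 43, 88]
dequeue(): queue = [43, 88]
dequeue(): queue = [88]

Answer: 88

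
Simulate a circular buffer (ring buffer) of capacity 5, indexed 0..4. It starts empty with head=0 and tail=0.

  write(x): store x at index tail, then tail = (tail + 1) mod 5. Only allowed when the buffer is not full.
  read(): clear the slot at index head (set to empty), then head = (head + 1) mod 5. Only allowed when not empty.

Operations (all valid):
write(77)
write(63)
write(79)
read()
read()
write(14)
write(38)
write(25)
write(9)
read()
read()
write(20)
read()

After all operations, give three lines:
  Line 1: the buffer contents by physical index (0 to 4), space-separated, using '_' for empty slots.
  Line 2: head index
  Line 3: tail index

write(77): buf=[77 _ _ _ _], head=0, tail=1, size=1
write(63): buf=[77 63 _ _ _], head=0, tail=2, size=2
write(79): buf=[77 63 79 _ _], head=0, tail=3, size=3
read(): buf=[_ 63 79 _ _], head=1, tail=3, size=2
read(): buf=[_ _ 79 _ _], head=2, tail=3, size=1
write(14): buf=[_ _ 79 14 _], head=2, tail=4, size=2
write(38): buf=[_ _ 79 14 38], head=2, tail=0, size=3
write(25): buf=[25 _ 79 14 38], head=2, tail=1, size=4
write(9): buf=[25 9 79 14 38], head=2, tail=2, size=5
read(): buf=[25 9 _ 14 38], head=3, tail=2, size=4
read(): buf=[25 9 _ _ 38], head=4, tail=2, size=3
write(20): buf=[25 9 20 _ 38], head=4, tail=3, size=4
read(): buf=[25 9 20 _ _], head=0, tail=3, size=3

Answer: 25 9 20 _ _
0
3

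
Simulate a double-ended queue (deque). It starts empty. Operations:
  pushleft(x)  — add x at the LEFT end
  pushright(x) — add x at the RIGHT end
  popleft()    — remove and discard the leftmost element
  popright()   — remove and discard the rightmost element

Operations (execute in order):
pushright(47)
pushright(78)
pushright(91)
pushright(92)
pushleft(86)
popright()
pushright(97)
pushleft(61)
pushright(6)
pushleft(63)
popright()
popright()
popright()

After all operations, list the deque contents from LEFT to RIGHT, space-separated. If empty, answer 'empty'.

Answer: 63 61 86 47 78

Derivation:
pushright(47): [47]
pushright(78): [47, 78]
pushright(91): [47, 78, 91]
pushright(92): [47, 78, 91, 92]
pushleft(86): [86, 47, 78, 91, 92]
popright(): [86, 47, 78, 91]
pushright(97): [86, 47, 78, 91, 97]
pushleft(61): [61, 86, 47, 78, 91, 97]
pushright(6): [61, 86, 47, 78, 91, 97, 6]
pushleft(63): [63, 61, 86, 47, 78, 91, 97, 6]
popright(): [63, 61, 86, 47, 78, 91, 97]
popright(): [63, 61, 86, 47, 78, 91]
popright(): [63, 61, 86, 47, 78]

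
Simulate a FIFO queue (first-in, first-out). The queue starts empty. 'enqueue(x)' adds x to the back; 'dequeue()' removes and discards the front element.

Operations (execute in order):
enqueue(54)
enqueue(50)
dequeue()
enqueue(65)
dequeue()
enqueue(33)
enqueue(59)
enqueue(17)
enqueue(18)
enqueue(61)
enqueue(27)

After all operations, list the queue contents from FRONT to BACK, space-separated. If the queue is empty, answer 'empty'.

Answer: 65 33 59 17 18 61 27

Derivation:
enqueue(54): [54]
enqueue(50): [54, 50]
dequeue(): [50]
enqueue(65): [50, 65]
dequeue(): [65]
enqueue(33): [65, 33]
enqueue(59): [65, 33, 59]
enqueue(17): [65, 33, 59, 17]
enqueue(18): [65, 33, 59, 17, 18]
enqueue(61): [65, 33, 59, 17, 18, 61]
enqueue(27): [65, 33, 59, 17, 18, 61, 27]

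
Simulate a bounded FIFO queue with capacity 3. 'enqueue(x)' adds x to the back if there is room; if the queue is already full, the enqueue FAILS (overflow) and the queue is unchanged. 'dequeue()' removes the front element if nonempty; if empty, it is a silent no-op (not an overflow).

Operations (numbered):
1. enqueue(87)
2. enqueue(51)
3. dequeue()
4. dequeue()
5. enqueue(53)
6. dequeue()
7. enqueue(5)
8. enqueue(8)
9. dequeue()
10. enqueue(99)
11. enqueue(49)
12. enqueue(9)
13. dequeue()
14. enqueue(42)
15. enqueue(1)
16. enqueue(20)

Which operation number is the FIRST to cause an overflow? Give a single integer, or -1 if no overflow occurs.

Answer: 12

Derivation:
1. enqueue(87): size=1
2. enqueue(51): size=2
3. dequeue(): size=1
4. dequeue(): size=0
5. enqueue(53): size=1
6. dequeue(): size=0
7. enqueue(5): size=1
8. enqueue(8): size=2
9. dequeue(): size=1
10. enqueue(99): size=2
11. enqueue(49): size=3
12. enqueue(9): size=3=cap → OVERFLOW (fail)
13. dequeue(): size=2
14. enqueue(42): size=3
15. enqueue(1): size=3=cap → OVERFLOW (fail)
16. enqueue(20): size=3=cap → OVERFLOW (fail)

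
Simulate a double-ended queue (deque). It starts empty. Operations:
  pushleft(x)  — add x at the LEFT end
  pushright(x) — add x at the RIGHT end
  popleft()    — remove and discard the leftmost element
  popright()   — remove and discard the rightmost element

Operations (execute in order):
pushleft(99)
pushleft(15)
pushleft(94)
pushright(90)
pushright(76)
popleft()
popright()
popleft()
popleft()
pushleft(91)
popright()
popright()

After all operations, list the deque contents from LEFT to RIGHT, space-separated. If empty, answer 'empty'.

pushleft(99): [99]
pushleft(15): [15, 99]
pushleft(94): [94, 15, 99]
pushright(90): [94, 15, 99, 90]
pushright(76): [94, 15, 99, 90, 76]
popleft(): [15, 99, 90, 76]
popright(): [15, 99, 90]
popleft(): [99, 90]
popleft(): [90]
pushleft(91): [91, 90]
popright(): [91]
popright(): []

Answer: empty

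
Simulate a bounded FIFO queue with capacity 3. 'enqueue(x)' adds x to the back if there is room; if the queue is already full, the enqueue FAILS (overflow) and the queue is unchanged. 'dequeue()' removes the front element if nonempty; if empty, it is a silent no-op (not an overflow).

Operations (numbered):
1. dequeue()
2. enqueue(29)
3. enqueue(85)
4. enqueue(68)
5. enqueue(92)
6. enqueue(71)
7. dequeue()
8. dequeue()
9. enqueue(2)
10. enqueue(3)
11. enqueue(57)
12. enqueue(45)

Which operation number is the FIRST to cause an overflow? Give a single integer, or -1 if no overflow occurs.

1. dequeue(): empty, no-op, size=0
2. enqueue(29): size=1
3. enqueue(85): size=2
4. enqueue(68): size=3
5. enqueue(92): size=3=cap → OVERFLOW (fail)
6. enqueue(71): size=3=cap → OVERFLOW (fail)
7. dequeue(): size=2
8. dequeue(): size=1
9. enqueue(2): size=2
10. enqueue(3): size=3
11. enqueue(57): size=3=cap → OVERFLOW (fail)
12. enqueue(45): size=3=cap → OVERFLOW (fail)

Answer: 5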